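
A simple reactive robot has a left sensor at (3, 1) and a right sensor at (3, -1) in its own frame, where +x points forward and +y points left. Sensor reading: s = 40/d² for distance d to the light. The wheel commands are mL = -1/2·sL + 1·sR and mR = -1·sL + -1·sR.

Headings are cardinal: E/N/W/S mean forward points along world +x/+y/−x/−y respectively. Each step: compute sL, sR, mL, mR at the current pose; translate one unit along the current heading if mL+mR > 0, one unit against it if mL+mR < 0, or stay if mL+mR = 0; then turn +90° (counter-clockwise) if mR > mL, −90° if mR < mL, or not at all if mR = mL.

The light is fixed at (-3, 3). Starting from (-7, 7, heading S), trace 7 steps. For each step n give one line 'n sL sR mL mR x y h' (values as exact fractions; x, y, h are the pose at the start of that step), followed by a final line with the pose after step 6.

n=0: pose=(-7,7,S); sL=4, sR=20/13; mL=-6/13, mR=-72/13; mL+mR=-6 → advance -1; mR−mL=-66/13 → turn -1·90°
n=1: pose=(-7,8,W); sL=8/13, sR=8/17; mL=36/221, mR=-240/221; mL+mR=-12/13 → advance -1; mR−mL=-276/221 → turn -1·90°
n=2: pose=(-6,8,N); sL=1/2, sR=10/17; mL=23/68, mR=-37/34; mL+mR=-3/4 → advance -1; mR−mL=-97/68 → turn -1·90°
n=3: pose=(-6,7,E); sL=8/5, sR=40/9; mL=164/45, mR=-272/45; mL+mR=-12/5 → advance -1; mR−mL=-436/45 → turn -1·90°
n=4: pose=(-7,7,S); sL=4, sR=20/13; mL=-6/13, mR=-72/13; mL+mR=-6 → advance -1; mR−mL=-66/13 → turn -1·90°
n=5: pose=(-7,8,W); sL=8/13, sR=8/17; mL=36/221, mR=-240/221; mL+mR=-12/13 → advance -1; mR−mL=-276/221 → turn -1·90°
n=6: pose=(-6,8,N); sL=1/2, sR=10/17; mL=23/68, mR=-37/34; mL+mR=-3/4 → advance -1; mR−mL=-97/68 → turn -1·90°

0 4 20/13 -6/13 -72/13 -7 7 S
1 8/13 8/17 36/221 -240/221 -7 8 W
2 1/2 10/17 23/68 -37/34 -6 8 N
3 8/5 40/9 164/45 -272/45 -6 7 E
4 4 20/13 -6/13 -72/13 -7 7 S
5 8/13 8/17 36/221 -240/221 -7 8 W
6 1/2 10/17 23/68 -37/34 -6 8 N
final -6 7 E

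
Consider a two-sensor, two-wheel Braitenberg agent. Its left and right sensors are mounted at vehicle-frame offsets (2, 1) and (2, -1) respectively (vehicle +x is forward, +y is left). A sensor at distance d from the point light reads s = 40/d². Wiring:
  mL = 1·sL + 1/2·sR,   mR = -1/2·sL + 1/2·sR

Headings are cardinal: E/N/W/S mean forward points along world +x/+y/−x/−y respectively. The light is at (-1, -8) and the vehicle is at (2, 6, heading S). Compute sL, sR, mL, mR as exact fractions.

1/4 10/37 57/148 3/296

left sensor world pos  = (3, 4); dL² = 160
right sensor world pos = (1, 4); dR² = 148
sL = 40/160 = 1/4
sR = 40/148 = 10/37
mL = 1·sL + 1/2·sR = 57/148
mR = -1/2·sL + 1/2·sR = 3/296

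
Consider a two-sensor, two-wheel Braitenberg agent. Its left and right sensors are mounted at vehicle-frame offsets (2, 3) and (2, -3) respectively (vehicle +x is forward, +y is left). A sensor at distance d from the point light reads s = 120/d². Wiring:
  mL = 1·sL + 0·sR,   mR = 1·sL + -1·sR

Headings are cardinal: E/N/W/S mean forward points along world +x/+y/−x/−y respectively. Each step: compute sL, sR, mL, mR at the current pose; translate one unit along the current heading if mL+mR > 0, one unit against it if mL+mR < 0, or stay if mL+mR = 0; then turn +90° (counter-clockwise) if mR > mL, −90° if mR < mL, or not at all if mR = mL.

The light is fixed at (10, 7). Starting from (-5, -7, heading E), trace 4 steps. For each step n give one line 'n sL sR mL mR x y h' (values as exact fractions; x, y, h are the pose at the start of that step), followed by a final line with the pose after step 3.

n=0: pose=(-5,-7,E); sL=12/29, sR=60/229; mL=12/29, mR=1008/6641; mL+mR=3756/6641 → advance +1; mR−mL=-60/229 → turn -1·90°
n=1: pose=(-4,-7,S); sL=120/377, sR=24/109; mL=120/377, mR=4032/41093; mL+mR=17112/41093 → advance +1; mR−mL=-24/109 → turn -1·90°
n=2: pose=(-4,-8,W); sL=6/29, sR=3/10; mL=6/29, mR=-27/290; mL+mR=33/290 → advance +1; mR−mL=-3/10 → turn -1·90°
n=3: pose=(-5,-8,N); sL=120/493, sR=120/313; mL=120/493, mR=-21600/154309; mL+mR=15960/154309 → advance +1; mR−mL=-120/313 → turn -1·90°

0 12/29 60/229 12/29 1008/6641 -5 -7 E
1 120/377 24/109 120/377 4032/41093 -4 -7 S
2 6/29 3/10 6/29 -27/290 -4 -8 W
3 120/493 120/313 120/493 -21600/154309 -5 -8 N
final -5 -7 E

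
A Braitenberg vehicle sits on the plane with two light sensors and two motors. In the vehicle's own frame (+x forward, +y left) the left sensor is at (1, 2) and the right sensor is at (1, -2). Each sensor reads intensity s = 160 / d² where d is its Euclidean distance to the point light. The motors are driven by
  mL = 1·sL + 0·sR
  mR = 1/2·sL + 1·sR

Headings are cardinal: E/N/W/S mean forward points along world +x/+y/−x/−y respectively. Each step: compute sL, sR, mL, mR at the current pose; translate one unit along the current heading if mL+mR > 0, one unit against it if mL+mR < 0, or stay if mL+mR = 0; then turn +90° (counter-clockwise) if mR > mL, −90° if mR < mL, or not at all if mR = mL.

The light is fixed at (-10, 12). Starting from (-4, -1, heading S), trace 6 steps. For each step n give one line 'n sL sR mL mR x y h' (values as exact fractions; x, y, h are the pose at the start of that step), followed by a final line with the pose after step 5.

0 8/13 40/53 8/13 732/689 -4 -1 S
1 160/193 32/61 160/193 11056/11773 -4 -2 E
2 80/97 16/25 80/97 2552/2425 -3 -2 N
3 160/261 160/157 160/261 54320/40977 -3 -1 W
4 8/13 40/53 8/13 732/689 -4 -1 S
5 160/193 32/61 160/193 11056/11773 -4 -2 E
final -3 -2 N

n=0: pose=(-4,-1,S); sL=8/13, sR=40/53; mL=8/13, mR=732/689; mL+mR=1156/689 → advance +1; mR−mL=308/689 → turn +1·90°
n=1: pose=(-4,-2,E); sL=160/193, sR=32/61; mL=160/193, mR=11056/11773; mL+mR=20816/11773 → advance +1; mR−mL=1296/11773 → turn +1·90°
n=2: pose=(-3,-2,N); sL=80/97, sR=16/25; mL=80/97, mR=2552/2425; mL+mR=4552/2425 → advance +1; mR−mL=552/2425 → turn +1·90°
n=3: pose=(-3,-1,W); sL=160/261, sR=160/157; mL=160/261, mR=54320/40977; mL+mR=26480/13659 → advance +1; mR−mL=29200/40977 → turn +1·90°
n=4: pose=(-4,-1,S); sL=8/13, sR=40/53; mL=8/13, mR=732/689; mL+mR=1156/689 → advance +1; mR−mL=308/689 → turn +1·90°
n=5: pose=(-4,-2,E); sL=160/193, sR=32/61; mL=160/193, mR=11056/11773; mL+mR=20816/11773 → advance +1; mR−mL=1296/11773 → turn +1·90°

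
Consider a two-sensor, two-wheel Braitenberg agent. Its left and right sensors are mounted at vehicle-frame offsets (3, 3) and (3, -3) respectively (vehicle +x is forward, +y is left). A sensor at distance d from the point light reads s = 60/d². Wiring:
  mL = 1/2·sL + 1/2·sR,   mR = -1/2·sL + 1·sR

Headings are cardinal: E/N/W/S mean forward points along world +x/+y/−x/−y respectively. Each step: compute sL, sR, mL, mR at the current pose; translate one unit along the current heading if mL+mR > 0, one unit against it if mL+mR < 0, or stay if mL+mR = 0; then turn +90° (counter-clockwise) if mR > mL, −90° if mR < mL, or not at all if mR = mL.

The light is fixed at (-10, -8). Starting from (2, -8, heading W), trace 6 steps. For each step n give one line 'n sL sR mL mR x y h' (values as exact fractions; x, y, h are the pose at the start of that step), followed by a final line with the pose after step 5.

n=0: pose=(2,-8,W); sL=2/3, sR=2/3; mL=2/3, mR=1/3; mL+mR=1 → advance +1; mR−mL=-1/3 → turn -1·90°
n=1: pose=(1,-8,N); sL=60/73, sR=12/41; mL=1668/2993, mR=-354/2993; mL+mR=18/41 → advance +1; mR−mL=-2022/2993 → turn -1·90°
n=2: pose=(1,-7,E); sL=15/53, sR=3/10; mL=309/1060, mR=42/265; mL+mR=9/20 → advance +1; mR−mL=-141/1060 → turn -1·90°
n=3: pose=(2,-7,S); sL=60/229, sR=12/17; mL=1884/3893, mR=2238/3893; mL+mR=18/17 → advance +1; mR−mL=354/3893 → turn +1·90°
n=4: pose=(2,-8,E); sL=10/39, sR=10/39; mL=10/39, mR=5/39; mL+mR=5/13 → advance +1; mR−mL=-5/39 → turn -1·90°
n=5: pose=(3,-8,S); sL=12/53, sR=60/109; mL=2244/5777, mR=2526/5777; mL+mR=90/109 → advance +1; mR−mL=282/5777 → turn +1·90°

0 2/3 2/3 2/3 1/3 2 -8 W
1 60/73 12/41 1668/2993 -354/2993 1 -8 N
2 15/53 3/10 309/1060 42/265 1 -7 E
3 60/229 12/17 1884/3893 2238/3893 2 -7 S
4 10/39 10/39 10/39 5/39 2 -8 E
5 12/53 60/109 2244/5777 2526/5777 3 -8 S
final 3 -9 E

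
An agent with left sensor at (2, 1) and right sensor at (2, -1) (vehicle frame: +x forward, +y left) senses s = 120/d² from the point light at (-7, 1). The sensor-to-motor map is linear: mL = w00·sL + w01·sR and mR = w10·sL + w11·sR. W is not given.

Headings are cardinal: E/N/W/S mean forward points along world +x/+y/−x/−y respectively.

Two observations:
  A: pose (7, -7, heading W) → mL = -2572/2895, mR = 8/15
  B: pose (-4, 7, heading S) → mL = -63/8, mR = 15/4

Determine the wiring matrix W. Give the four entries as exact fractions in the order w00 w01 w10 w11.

-1/2 -1 1 0

obs A: pose=(7,-7,W) → sL=8/15, sR=120/193, mL=-2572/2895, mR=8/15
obs B: pose=(-4,7,S) → sL=15/4, sR=6, mL=-63/8, mR=15/4
sensor matrix S = [[8/15, 120/193], [15/4, 6]]; det S = 838/965
solve [mL_A; mL_B] = S·[w00; w01] and [mR_A; mR_B] = S·[w10; w11]:
  w00 = -1/2, w01 = -1, w10 = 1, w11 = 0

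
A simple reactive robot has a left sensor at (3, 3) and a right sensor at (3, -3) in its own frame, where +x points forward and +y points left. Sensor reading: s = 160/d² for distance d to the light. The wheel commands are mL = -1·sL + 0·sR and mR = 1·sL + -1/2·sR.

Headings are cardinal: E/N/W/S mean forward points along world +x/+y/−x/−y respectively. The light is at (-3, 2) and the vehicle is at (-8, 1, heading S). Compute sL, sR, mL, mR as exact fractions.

left sensor world pos  = (-5, -2); dL² = 20
right sensor world pos = (-11, -2); dR² = 80
sL = 160/20 = 8
sR = 160/80 = 2
mL = -1·sL + 0·sR = -8
mR = 1·sL + -1/2·sR = 7

8 2 -8 7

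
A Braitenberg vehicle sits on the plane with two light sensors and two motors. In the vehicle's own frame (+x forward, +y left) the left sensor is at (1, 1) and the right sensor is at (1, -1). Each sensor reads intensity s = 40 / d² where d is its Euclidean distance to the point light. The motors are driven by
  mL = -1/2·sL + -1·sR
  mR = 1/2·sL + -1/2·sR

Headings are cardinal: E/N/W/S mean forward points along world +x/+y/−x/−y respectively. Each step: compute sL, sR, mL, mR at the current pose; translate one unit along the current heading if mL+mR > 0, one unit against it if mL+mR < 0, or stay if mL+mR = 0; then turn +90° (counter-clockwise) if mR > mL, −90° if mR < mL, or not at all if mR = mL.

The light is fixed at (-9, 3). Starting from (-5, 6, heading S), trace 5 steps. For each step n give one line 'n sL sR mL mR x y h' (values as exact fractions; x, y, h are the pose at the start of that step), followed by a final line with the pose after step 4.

n=0: pose=(-5,6,S); sL=40/29, sR=40/13; mL=-1420/377, mR=-320/377; mL+mR=-60/13 → advance -1; mR−mL=1100/377 → turn +1·90°
n=1: pose=(-5,7,E); sL=4/5, sR=20/17; mL=-134/85, mR=-16/85; mL+mR=-30/17 → advance -1; mR−mL=118/85 → turn +1·90°
n=2: pose=(-6,7,N); sL=40/29, sR=40/41; mL=-1980/1189, mR=240/1189; mL+mR=-60/41 → advance -1; mR−mL=2220/1189 → turn +1·90°
n=3: pose=(-6,6,W); sL=5, sR=2; mL=-9/2, mR=3/2; mL+mR=-3 → advance -1; mR−mL=6 → turn +1·90°
n=4: pose=(-5,6,S); sL=40/29, sR=40/13; mL=-1420/377, mR=-320/377; mL+mR=-60/13 → advance -1; mR−mL=1100/377 → turn +1·90°

0 40/29 40/13 -1420/377 -320/377 -5 6 S
1 4/5 20/17 -134/85 -16/85 -5 7 E
2 40/29 40/41 -1980/1189 240/1189 -6 7 N
3 5 2 -9/2 3/2 -6 6 W
4 40/29 40/13 -1420/377 -320/377 -5 6 S
final -5 7 E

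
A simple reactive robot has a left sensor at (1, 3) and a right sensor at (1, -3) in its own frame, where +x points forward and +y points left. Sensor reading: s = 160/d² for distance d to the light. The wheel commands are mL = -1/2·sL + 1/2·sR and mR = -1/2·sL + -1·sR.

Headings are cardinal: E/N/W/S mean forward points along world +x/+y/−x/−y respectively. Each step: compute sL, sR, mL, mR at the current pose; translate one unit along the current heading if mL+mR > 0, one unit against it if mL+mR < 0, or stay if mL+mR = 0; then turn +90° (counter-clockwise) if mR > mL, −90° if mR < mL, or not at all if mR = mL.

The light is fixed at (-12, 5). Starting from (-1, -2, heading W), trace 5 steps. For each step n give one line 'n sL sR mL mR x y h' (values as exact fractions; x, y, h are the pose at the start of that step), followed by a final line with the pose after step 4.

0 4/5 40/29 42/145 -258/145 -1 -2 W
1 160/117 160/261 -1280/3393 -4400/3393 0 -2 N
2 80/97 16/29 -384/2813 -2712/2813 0 -3 E
3 160/277 32/29 2112/8033 -11184/8033 -1 -3 S
4 4/5 40/29 42/145 -258/145 -1 -2 W
final 0 -2 N

n=0: pose=(-1,-2,W); sL=4/5, sR=40/29; mL=42/145, mR=-258/145; mL+mR=-216/145 → advance -1; mR−mL=-60/29 → turn -1·90°
n=1: pose=(0,-2,N); sL=160/117, sR=160/261; mL=-1280/3393, mR=-4400/3393; mL+mR=-5680/3393 → advance -1; mR−mL=-80/87 → turn -1·90°
n=2: pose=(0,-3,E); sL=80/97, sR=16/29; mL=-384/2813, mR=-2712/2813; mL+mR=-3096/2813 → advance -1; mR−mL=-24/29 → turn -1·90°
n=3: pose=(-1,-3,S); sL=160/277, sR=32/29; mL=2112/8033, mR=-11184/8033; mL+mR=-9072/8033 → advance -1; mR−mL=-48/29 → turn -1·90°
n=4: pose=(-1,-2,W); sL=4/5, sR=40/29; mL=42/145, mR=-258/145; mL+mR=-216/145 → advance -1; mR−mL=-60/29 → turn -1·90°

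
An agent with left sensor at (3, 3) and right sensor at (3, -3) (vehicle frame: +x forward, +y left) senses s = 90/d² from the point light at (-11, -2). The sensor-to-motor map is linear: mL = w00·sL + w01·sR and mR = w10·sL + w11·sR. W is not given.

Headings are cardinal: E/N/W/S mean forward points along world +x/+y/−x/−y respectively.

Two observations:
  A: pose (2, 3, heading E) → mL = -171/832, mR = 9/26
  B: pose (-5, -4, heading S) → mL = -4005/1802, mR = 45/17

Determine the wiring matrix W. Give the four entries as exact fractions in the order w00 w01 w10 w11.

1/2 -1 0 1

obs A: pose=(2,3,E) → sL=9/32, sR=9/26, mL=-171/832, mR=9/26
obs B: pose=(-5,-4,S) → sL=45/53, sR=45/17, mL=-4005/1802, mR=45/17
sensor matrix S = [[9/32, 9/26], [45/53, 45/17]]; det S = 168885/374816
solve [mL_A; mL_B] = S·[w00; w01] and [mR_A; mR_B] = S·[w10; w11]:
  w00 = 1/2, w01 = -1, w10 = 0, w11 = 1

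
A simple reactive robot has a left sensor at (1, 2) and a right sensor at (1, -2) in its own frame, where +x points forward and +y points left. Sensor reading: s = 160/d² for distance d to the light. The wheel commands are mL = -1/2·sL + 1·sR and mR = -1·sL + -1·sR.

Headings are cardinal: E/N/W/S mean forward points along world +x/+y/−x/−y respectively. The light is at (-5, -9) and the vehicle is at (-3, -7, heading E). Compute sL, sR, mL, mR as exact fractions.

left sensor world pos  = (-2, -5); dL² = 25
right sensor world pos = (-2, -9); dR² = 9
sL = 160/25 = 32/5
sR = 160/9 = 160/9
mL = -1/2·sL + 1·sR = 656/45
mR = -1·sL + -1·sR = -1088/45

32/5 160/9 656/45 -1088/45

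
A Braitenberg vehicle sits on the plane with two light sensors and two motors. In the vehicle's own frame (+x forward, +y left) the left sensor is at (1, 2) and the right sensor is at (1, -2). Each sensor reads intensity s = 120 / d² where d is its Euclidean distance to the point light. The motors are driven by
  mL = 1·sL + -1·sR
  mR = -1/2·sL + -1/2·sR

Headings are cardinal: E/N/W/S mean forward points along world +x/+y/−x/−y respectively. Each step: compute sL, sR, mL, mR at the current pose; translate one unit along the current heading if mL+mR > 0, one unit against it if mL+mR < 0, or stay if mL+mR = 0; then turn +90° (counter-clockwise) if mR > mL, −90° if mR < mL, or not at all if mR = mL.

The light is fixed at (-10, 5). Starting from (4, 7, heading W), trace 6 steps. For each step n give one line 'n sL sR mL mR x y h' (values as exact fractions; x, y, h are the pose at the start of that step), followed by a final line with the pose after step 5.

n=0: pose=(4,7,W); sL=120/169, sR=24/37; mL=384/6253, mR=-4248/6253; mL+mR=-3864/6253 → advance -1; mR−mL=-4632/6253 → turn -1·90°
n=1: pose=(5,7,N); sL=60/89, sR=60/149; mL=3600/13261, mR=-7140/13261; mL+mR=-3540/13261 → advance -1; mR−mL=-10740/13261 → turn -1·90°
n=2: pose=(5,6,E); sL=24/53, sR=120/257; mL=-192/13621, mR=-6264/13621; mL+mR=-6456/13621 → advance -1; mR−mL=-6072/13621 → turn -1·90°
n=3: pose=(4,6,S); sL=15/32, sR=5/6; mL=-35/96, mR=-125/192; mL+mR=-65/64 → advance -1; mR−mL=-55/192 → turn -1·90°
n=4: pose=(4,7,W); sL=120/169, sR=24/37; mL=384/6253, mR=-4248/6253; mL+mR=-3864/6253 → advance -1; mR−mL=-4632/6253 → turn -1·90°
n=5: pose=(5,7,N); sL=60/89, sR=60/149; mL=3600/13261, mR=-7140/13261; mL+mR=-3540/13261 → advance -1; mR−mL=-10740/13261 → turn -1·90°

0 120/169 24/37 384/6253 -4248/6253 4 7 W
1 60/89 60/149 3600/13261 -7140/13261 5 7 N
2 24/53 120/257 -192/13621 -6264/13621 5 6 E
3 15/32 5/6 -35/96 -125/192 4 6 S
4 120/169 24/37 384/6253 -4248/6253 4 7 W
5 60/89 60/149 3600/13261 -7140/13261 5 7 N
final 5 6 E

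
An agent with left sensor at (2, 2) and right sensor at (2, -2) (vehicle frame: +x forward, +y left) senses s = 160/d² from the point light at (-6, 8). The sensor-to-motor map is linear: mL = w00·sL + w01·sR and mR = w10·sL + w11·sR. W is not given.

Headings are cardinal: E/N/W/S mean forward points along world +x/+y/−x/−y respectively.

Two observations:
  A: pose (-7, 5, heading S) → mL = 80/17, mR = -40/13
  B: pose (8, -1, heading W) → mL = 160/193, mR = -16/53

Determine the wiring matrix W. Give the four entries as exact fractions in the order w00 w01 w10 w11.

obs A: pose=(-7,5,S) → sL=80/13, sR=80/17, mL=80/17, mR=-40/13
obs B: pose=(8,-1,W) → sL=32/53, sR=160/193, mL=160/193, mR=-16/53
sensor matrix S = [[80/13, 80/17], [32/53, 160/193]]; det S = 5109760/2260609
solve [mL_A; mL_B] = S·[w00; w01] and [mR_A; mR_B] = S·[w10; w11]:
  w00 = 0, w01 = 1, w10 = -1/2, w11 = 0

0 1 -1/2 0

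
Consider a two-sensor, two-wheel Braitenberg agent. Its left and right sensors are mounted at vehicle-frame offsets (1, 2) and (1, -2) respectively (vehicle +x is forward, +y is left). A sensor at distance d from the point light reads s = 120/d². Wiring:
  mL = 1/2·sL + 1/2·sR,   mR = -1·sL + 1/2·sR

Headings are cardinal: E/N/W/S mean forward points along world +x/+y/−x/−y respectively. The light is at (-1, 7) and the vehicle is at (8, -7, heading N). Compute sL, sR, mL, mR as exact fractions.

60/109 12/29 1524/3161 -1086/3161

left sensor world pos  = (6, -6); dL² = 218
right sensor world pos = (10, -6); dR² = 290
sL = 120/218 = 60/109
sR = 120/290 = 12/29
mL = 1/2·sL + 1/2·sR = 1524/3161
mR = -1·sL + 1/2·sR = -1086/3161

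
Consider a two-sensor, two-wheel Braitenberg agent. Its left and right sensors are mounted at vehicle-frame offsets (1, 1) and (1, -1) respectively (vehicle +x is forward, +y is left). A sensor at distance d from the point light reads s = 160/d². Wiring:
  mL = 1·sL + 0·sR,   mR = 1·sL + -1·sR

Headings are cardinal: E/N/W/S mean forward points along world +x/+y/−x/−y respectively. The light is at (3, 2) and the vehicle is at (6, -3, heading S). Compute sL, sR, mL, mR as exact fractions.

40/13 4 40/13 -12/13

left sensor world pos  = (7, -4); dL² = 52
right sensor world pos = (5, -4); dR² = 40
sL = 160/52 = 40/13
sR = 160/40 = 4
mL = 1·sL + 0·sR = 40/13
mR = 1·sL + -1·sR = -12/13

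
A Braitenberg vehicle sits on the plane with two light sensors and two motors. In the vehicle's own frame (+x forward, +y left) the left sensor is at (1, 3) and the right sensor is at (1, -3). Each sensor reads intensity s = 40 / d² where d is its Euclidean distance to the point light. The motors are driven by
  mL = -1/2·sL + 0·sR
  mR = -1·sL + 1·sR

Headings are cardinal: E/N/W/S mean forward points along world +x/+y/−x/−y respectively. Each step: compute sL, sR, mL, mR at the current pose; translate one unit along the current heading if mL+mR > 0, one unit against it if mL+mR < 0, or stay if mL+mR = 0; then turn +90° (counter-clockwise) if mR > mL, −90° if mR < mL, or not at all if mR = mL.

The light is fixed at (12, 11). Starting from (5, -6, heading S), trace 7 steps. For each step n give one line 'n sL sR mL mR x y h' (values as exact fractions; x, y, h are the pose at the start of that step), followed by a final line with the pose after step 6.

n=0: pose=(5,-6,S); sL=2/17, sR=5/53; mL=-1/17, mR=-21/901; mL+mR=-74/901 → advance -1; mR−mL=32/901 → turn +1·90°
n=1: pose=(5,-5,E); sL=8/41, sR=40/397; mL=-4/41, mR=-1536/16277; mL+mR=-3124/16277 → advance -1; mR−mL=52/16277 → turn +1·90°
n=2: pose=(4,-5,N); sL=20/173, sR=4/25; mL=-10/173, mR=192/4325; mL+mR=-58/4325 → advance -1; mR−mL=442/4325 → turn +1·90°
n=3: pose=(4,-6,W); sL=40/481, sR=40/277; mL=-20/481, mR=8160/133237; mL+mR=2620/133237 → advance +1; mR−mL=13700/133237 → turn +1·90°
n=4: pose=(3,-6,S); sL=1/9, sR=10/117; mL=-1/18, mR=-1/39; mL+mR=-19/234 → advance -1; mR−mL=7/234 → turn +1·90°
n=5: pose=(3,-5,E); sL=40/233, sR=8/85; mL=-20/233, mR=-1536/19805; mL+mR=-3236/19805 → advance -1; mR−mL=164/19805 → turn +1·90°
n=6: pose=(2,-5,N); sL=20/197, sR=20/137; mL=-10/197, mR=1200/26989; mL+mR=-170/26989 → advance -1; mR−mL=2570/26989 → turn +1·90°

0 2/17 5/53 -1/17 -21/901 5 -6 S
1 8/41 40/397 -4/41 -1536/16277 5 -5 E
2 20/173 4/25 -10/173 192/4325 4 -5 N
3 40/481 40/277 -20/481 8160/133237 4 -6 W
4 1/9 10/117 -1/18 -1/39 3 -6 S
5 40/233 8/85 -20/233 -1536/19805 3 -5 E
6 20/197 20/137 -10/197 1200/26989 2 -5 N
final 2 -6 W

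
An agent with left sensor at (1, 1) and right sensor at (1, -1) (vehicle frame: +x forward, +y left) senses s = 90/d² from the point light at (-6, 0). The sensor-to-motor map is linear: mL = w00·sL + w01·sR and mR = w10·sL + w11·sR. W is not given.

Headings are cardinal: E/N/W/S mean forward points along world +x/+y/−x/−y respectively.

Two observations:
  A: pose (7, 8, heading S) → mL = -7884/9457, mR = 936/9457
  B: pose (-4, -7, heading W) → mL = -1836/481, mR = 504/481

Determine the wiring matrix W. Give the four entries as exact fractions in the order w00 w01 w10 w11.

-1 -1 -1 1

obs A: pose=(7,8,S) → sL=18/49, sR=90/193, mL=-7884/9457, mR=936/9457
obs B: pose=(-4,-7,W) → sL=18/13, sR=90/37, mL=-1836/481, mR=504/481
sensor matrix S = [[18/49, 90/193], [18/13, 90/37]]; det S = 1127520/4548817
solve [mL_A; mL_B] = S·[w00; w01] and [mR_A; mR_B] = S·[w10; w11]:
  w00 = -1, w01 = -1, w10 = -1, w11 = 1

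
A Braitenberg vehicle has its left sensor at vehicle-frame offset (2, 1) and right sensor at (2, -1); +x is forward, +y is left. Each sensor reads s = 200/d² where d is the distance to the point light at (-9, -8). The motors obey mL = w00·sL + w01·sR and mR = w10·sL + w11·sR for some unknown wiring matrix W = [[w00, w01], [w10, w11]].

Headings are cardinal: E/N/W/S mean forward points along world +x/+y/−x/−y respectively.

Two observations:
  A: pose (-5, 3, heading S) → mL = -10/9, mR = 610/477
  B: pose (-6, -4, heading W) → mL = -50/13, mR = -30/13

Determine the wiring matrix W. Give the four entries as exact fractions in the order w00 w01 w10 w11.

0 -1/2 -1/2 1

obs A: pose=(-5,3,S) → sL=100/53, sR=20/9, mL=-10/9, mR=610/477
obs B: pose=(-6,-4,W) → sL=20, sR=100/13, mL=-50/13, mR=-30/13
sensor matrix S = [[100/53, 20/9], [20, 100/13]]; det S = -185600/6201
solve [mL_A; mL_B] = S·[w00; w01] and [mR_A; mR_B] = S·[w10; w11]:
  w00 = 0, w01 = -1/2, w10 = -1/2, w11 = 1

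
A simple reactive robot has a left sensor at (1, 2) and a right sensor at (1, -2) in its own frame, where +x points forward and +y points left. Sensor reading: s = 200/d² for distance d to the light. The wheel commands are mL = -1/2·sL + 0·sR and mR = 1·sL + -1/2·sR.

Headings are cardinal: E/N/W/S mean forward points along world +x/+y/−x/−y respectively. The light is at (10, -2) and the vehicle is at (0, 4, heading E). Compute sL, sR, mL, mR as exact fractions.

40/29 200/97 -20/29 980/2813

left sensor world pos  = (1, 6); dL² = 145
right sensor world pos = (1, 2); dR² = 97
sL = 200/145 = 40/29
sR = 200/97 = 200/97
mL = -1/2·sL + 0·sR = -20/29
mR = 1·sL + -1/2·sR = 980/2813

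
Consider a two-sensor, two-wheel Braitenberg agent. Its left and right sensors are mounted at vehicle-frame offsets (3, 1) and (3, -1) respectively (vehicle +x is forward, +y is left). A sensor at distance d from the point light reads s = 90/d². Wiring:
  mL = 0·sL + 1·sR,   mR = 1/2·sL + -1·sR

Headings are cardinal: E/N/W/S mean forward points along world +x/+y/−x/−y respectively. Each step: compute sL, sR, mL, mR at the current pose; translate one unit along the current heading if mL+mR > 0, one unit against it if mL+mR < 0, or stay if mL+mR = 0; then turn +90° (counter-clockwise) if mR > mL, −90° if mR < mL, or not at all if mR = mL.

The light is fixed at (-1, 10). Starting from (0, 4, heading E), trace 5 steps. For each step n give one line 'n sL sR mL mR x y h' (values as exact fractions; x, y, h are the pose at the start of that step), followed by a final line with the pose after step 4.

0 90/41 18/13 18/13 -153/533 0 4 E
1 1 45/41 45/41 -49/82 1 4 S
2 18/13 90/37 90/37 -837/481 1 3 W
3 45/8 9/2 9/2 -27/16 0 3 N
4 90/41 18/13 18/13 -153/533 0 4 E
final 1 4 S

n=0: pose=(0,4,E); sL=90/41, sR=18/13; mL=18/13, mR=-153/533; mL+mR=45/41 → advance +1; mR−mL=-891/533 → turn -1·90°
n=1: pose=(1,4,S); sL=1, sR=45/41; mL=45/41, mR=-49/82; mL+mR=1/2 → advance +1; mR−mL=-139/82 → turn -1·90°
n=2: pose=(1,3,W); sL=18/13, sR=90/37; mL=90/37, mR=-837/481; mL+mR=9/13 → advance +1; mR−mL=-2007/481 → turn -1·90°
n=3: pose=(0,3,N); sL=45/8, sR=9/2; mL=9/2, mR=-27/16; mL+mR=45/16 → advance +1; mR−mL=-99/16 → turn -1·90°
n=4: pose=(0,4,E); sL=90/41, sR=18/13; mL=18/13, mR=-153/533; mL+mR=45/41 → advance +1; mR−mL=-891/533 → turn -1·90°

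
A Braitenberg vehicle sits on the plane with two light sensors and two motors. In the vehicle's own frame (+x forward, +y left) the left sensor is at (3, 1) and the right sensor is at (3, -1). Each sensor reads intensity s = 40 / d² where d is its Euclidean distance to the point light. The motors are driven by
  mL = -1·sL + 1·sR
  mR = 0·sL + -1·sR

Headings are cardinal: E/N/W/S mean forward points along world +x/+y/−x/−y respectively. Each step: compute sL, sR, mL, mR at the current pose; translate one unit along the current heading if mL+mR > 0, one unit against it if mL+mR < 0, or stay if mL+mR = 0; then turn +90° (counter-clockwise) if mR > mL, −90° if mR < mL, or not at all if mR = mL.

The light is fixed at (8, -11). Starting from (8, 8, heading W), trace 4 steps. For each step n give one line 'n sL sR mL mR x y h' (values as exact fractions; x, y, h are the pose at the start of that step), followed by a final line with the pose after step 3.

0 40/333 40/409 -3040/136197 -40/409 8 8 W
1 10/121 5/61 -5/7381 -5/61 9 8 N
2 40/377 8/61 576/22997 -8/61 9 7 E
3 20/113 20/113 0 -20/113 8 7 S
final 8 8 W

n=0: pose=(8,8,W); sL=40/333, sR=40/409; mL=-3040/136197, mR=-40/409; mL+mR=-40/333 → advance -1; mR−mL=-10280/136197 → turn -1·90°
n=1: pose=(9,8,N); sL=10/121, sR=5/61; mL=-5/7381, mR=-5/61; mL+mR=-10/121 → advance -1; mR−mL=-600/7381 → turn -1·90°
n=2: pose=(9,7,E); sL=40/377, sR=8/61; mL=576/22997, mR=-8/61; mL+mR=-40/377 → advance -1; mR−mL=-3592/22997 → turn -1·90°
n=3: pose=(8,7,S); sL=20/113, sR=20/113; mL=0, mR=-20/113; mL+mR=-20/113 → advance -1; mR−mL=-20/113 → turn -1·90°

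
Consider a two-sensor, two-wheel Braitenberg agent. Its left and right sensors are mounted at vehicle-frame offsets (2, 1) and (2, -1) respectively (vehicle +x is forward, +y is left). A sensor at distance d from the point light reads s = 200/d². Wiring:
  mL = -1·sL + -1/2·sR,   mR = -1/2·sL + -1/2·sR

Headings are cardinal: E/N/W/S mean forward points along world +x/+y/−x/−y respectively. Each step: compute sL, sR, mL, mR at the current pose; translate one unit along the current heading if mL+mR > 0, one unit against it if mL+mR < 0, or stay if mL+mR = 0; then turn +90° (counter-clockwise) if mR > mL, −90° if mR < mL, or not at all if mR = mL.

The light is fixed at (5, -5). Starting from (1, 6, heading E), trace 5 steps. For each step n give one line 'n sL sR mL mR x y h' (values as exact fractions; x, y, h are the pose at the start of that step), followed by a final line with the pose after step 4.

n=0: pose=(1,6,E); sL=50/37, sR=25/13; mL=-2225/962, mR=-1575/962; mL+mR=-1900/481 → advance -1; mR−mL=25/37 → turn +1·90°
n=1: pose=(0,6,N); sL=40/41, sR=40/37; mL=-2300/1517, mR=-1560/1517; mL+mR=-3860/1517 → advance -1; mR−mL=20/41 → turn +1·90°
n=2: pose=(0,5,W); sL=20/13, sR=20/17; mL=-470/221, mR=-300/221; mL+mR=-770/221 → advance -1; mR−mL=10/13 → turn +1·90°
n=3: pose=(1,5,S); sL=200/73, sR=200/89; mL=-25100/6497, mR=-16200/6497; mL+mR=-41300/6497 → advance -1; mR−mL=100/73 → turn +1·90°
n=4: pose=(1,6,E); sL=50/37, sR=25/13; mL=-2225/962, mR=-1575/962; mL+mR=-1900/481 → advance -1; mR−mL=25/37 → turn +1·90°

0 50/37 25/13 -2225/962 -1575/962 1 6 E
1 40/41 40/37 -2300/1517 -1560/1517 0 6 N
2 20/13 20/17 -470/221 -300/221 0 5 W
3 200/73 200/89 -25100/6497 -16200/6497 1 5 S
4 50/37 25/13 -2225/962 -1575/962 1 6 E
final 0 6 N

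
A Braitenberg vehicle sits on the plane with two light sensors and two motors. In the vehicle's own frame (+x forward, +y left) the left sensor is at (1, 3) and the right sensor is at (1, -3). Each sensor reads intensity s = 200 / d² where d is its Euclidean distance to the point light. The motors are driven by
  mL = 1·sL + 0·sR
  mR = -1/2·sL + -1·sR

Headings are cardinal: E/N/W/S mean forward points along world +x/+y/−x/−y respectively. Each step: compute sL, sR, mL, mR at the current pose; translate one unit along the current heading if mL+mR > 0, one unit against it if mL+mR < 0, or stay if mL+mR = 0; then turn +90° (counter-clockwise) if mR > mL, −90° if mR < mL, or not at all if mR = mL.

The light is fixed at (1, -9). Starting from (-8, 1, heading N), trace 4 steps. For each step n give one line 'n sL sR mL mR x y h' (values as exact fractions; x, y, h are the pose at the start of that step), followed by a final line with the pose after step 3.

0 40/53 200/157 40/53 -13740/8321 -8 1 N
1 25/26 2 25/26 -129/52 -8 0 E
2 200/113 200/233 200/113 -45900/26329 -9 0 S
3 100/73 100/121 100/73 -13350/8833 -9 -1 W
final -8 -1 N

n=0: pose=(-8,1,N); sL=40/53, sR=200/157; mL=40/53, mR=-13740/8321; mL+mR=-7460/8321 → advance -1; mR−mL=-20020/8321 → turn -1·90°
n=1: pose=(-8,0,E); sL=25/26, sR=2; mL=25/26, mR=-129/52; mL+mR=-79/52 → advance -1; mR−mL=-179/52 → turn -1·90°
n=2: pose=(-9,0,S); sL=200/113, sR=200/233; mL=200/113, mR=-45900/26329; mL+mR=700/26329 → advance +1; mR−mL=-92500/26329 → turn -1·90°
n=3: pose=(-9,-1,W); sL=100/73, sR=100/121; mL=100/73, mR=-13350/8833; mL+mR=-1250/8833 → advance -1; mR−mL=-25450/8833 → turn -1·90°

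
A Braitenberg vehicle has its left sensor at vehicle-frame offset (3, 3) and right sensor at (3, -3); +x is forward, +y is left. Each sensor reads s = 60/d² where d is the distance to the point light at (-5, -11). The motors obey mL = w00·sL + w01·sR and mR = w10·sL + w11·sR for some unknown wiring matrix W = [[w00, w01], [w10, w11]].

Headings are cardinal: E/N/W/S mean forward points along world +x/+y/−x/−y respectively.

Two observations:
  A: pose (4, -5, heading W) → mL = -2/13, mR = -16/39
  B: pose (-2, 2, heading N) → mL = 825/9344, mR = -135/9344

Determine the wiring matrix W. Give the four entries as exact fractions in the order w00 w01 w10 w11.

-1/2 1 -1/2 1/2

obs A: pose=(4,-5,W) → sL=4/3, sR=20/39, mL=-2/13, mR=-16/39
obs B: pose=(-2,2,N) → sL=15/64, sR=15/73, mL=825/9344, mR=-135/9344
sensor matrix S = [[4/3, 20/39], [15/64, 15/73]]; det S = 2335/15184
solve [mL_A; mL_B] = S·[w00; w01] and [mR_A; mR_B] = S·[w10; w11]:
  w00 = -1/2, w01 = 1, w10 = -1/2, w11 = 1/2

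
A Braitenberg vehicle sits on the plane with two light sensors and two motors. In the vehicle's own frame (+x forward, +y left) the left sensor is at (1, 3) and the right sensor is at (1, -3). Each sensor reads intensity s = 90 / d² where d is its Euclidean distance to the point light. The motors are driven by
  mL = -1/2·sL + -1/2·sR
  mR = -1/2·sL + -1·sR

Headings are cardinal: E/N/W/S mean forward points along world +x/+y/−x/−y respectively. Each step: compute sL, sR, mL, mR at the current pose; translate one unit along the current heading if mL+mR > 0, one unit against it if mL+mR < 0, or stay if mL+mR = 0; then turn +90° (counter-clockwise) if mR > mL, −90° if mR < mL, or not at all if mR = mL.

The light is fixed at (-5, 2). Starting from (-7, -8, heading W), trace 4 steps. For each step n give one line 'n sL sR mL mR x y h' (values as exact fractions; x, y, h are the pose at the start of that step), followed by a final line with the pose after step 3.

0 45/89 45/29 -2655/2581 -9315/5162 -7 -8 W
1 90/97 18/17 -1638/1649 -2511/1649 -6 -8 N
2 45/32 45/98 -2925/3136 -3645/3136 -6 -9 E
3 18/29 90/169 -2826/4901 -4131/4901 -7 -9 S
final -7 -8 W

n=0: pose=(-7,-8,W); sL=45/89, sR=45/29; mL=-2655/2581, mR=-9315/5162; mL+mR=-14625/5162 → advance -1; mR−mL=-45/58 → turn -1·90°
n=1: pose=(-6,-8,N); sL=90/97, sR=18/17; mL=-1638/1649, mR=-2511/1649; mL+mR=-4149/1649 → advance -1; mR−mL=-9/17 → turn -1·90°
n=2: pose=(-6,-9,E); sL=45/32, sR=45/98; mL=-2925/3136, mR=-3645/3136; mL+mR=-3285/1568 → advance -1; mR−mL=-45/196 → turn -1·90°
n=3: pose=(-7,-9,S); sL=18/29, sR=90/169; mL=-2826/4901, mR=-4131/4901; mL+mR=-6957/4901 → advance -1; mR−mL=-45/169 → turn -1·90°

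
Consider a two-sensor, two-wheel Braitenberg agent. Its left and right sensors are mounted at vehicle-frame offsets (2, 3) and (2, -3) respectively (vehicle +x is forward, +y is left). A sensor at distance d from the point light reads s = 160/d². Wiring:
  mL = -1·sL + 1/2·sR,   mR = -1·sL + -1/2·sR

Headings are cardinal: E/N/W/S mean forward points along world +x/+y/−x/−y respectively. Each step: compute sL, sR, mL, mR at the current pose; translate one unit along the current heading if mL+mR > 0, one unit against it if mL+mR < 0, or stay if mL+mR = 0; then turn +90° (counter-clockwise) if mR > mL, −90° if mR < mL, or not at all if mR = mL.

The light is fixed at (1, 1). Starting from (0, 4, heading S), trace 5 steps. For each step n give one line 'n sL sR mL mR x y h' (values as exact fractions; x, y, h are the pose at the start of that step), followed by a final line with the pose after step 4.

n=0: pose=(0,4,S); sL=32, sR=160/17; mL=-464/17, mR=-624/17; mL+mR=-64 → advance -1; mR−mL=-160/17 → turn -1·90°
n=1: pose=(0,5,W); sL=16, sR=80/29; mL=-424/29, mR=-504/29; mL+mR=-32 → advance -1; mR−mL=-80/29 → turn -1·90°
n=2: pose=(1,5,N); sL=32/9, sR=32/9; mL=-16/9, mR=-16/3; mL+mR=-64/9 → advance -1; mR−mL=-32/9 → turn -1·90°
n=3: pose=(1,4,E); sL=4, sR=40; mL=16, mR=-24; mL+mR=-8 → advance -1; mR−mL=-40 → turn -1·90°
n=4: pose=(0,4,S); sL=32, sR=160/17; mL=-464/17, mR=-624/17; mL+mR=-64 → advance -1; mR−mL=-160/17 → turn -1·90°

0 32 160/17 -464/17 -624/17 0 4 S
1 16 80/29 -424/29 -504/29 0 5 W
2 32/9 32/9 -16/9 -16/3 1 5 N
3 4 40 16 -24 1 4 E
4 32 160/17 -464/17 -624/17 0 4 S
final 0 5 W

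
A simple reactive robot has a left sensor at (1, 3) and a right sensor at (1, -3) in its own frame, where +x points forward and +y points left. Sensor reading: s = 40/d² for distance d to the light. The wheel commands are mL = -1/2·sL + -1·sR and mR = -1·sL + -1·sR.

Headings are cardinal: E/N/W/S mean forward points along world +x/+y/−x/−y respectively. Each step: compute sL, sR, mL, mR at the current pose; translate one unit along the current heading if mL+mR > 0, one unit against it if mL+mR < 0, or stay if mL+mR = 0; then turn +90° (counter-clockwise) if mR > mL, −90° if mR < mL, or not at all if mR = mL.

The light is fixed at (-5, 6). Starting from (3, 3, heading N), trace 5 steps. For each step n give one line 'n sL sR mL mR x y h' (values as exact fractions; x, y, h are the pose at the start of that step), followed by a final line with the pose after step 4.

0 40/29 8/25 -732/725 -1232/725 3 3 N
1 20/41 4/13 -294/533 -424/533 3 2 E
2 8/25 40/41 -1164/1025 -1328/1025 2 2 S
3 5/9 10/9 -25/18 -5/3 2 3 W
4 40/29 8/25 -732/725 -1232/725 3 3 N
final 3 2 E

n=0: pose=(3,3,N); sL=40/29, sR=8/25; mL=-732/725, mR=-1232/725; mL+mR=-1964/725 → advance -1; mR−mL=-20/29 → turn -1·90°
n=1: pose=(3,2,E); sL=20/41, sR=4/13; mL=-294/533, mR=-424/533; mL+mR=-718/533 → advance -1; mR−mL=-10/41 → turn -1·90°
n=2: pose=(2,2,S); sL=8/25, sR=40/41; mL=-1164/1025, mR=-1328/1025; mL+mR=-2492/1025 → advance -1; mR−mL=-4/25 → turn -1·90°
n=3: pose=(2,3,W); sL=5/9, sR=10/9; mL=-25/18, mR=-5/3; mL+mR=-55/18 → advance -1; mR−mL=-5/18 → turn -1·90°
n=4: pose=(3,3,N); sL=40/29, sR=8/25; mL=-732/725, mR=-1232/725; mL+mR=-1964/725 → advance -1; mR−mL=-20/29 → turn -1·90°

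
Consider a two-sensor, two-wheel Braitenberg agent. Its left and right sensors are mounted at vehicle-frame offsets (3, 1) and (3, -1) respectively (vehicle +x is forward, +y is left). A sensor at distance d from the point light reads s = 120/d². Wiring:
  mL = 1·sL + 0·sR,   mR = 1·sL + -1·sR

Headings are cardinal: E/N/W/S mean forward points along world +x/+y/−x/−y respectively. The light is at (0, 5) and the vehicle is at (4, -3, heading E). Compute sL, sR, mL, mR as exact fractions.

60/49 12/13 60/49 192/637

left sensor world pos  = (7, -2); dL² = 98
right sensor world pos = (7, -4); dR² = 130
sL = 120/98 = 60/49
sR = 120/130 = 12/13
mL = 1·sL + 0·sR = 60/49
mR = 1·sL + -1·sR = 192/637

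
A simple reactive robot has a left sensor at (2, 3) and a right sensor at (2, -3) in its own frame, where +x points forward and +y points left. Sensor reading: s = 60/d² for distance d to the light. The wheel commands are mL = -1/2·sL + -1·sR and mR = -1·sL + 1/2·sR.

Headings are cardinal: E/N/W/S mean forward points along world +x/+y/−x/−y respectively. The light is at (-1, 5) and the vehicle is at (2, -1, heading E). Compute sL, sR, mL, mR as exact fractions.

left sensor world pos  = (4, 2); dL² = 34
right sensor world pos = (4, -4); dR² = 106
sL = 60/34 = 30/17
sR = 60/106 = 30/53
mL = -1/2·sL + -1·sR = -1305/901
mR = -1·sL + 1/2·sR = -1335/901

30/17 30/53 -1305/901 -1335/901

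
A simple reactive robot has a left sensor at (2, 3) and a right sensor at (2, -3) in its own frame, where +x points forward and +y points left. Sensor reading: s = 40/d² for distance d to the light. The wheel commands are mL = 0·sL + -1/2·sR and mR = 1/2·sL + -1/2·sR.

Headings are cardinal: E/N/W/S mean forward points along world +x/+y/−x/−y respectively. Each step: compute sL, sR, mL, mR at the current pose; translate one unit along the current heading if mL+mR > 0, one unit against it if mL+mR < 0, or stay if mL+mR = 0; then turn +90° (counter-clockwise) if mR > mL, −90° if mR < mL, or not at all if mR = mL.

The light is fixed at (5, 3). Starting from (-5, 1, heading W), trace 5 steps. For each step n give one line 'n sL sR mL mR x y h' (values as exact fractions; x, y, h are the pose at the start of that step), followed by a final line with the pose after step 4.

0 40/169 8/29 -4/29 -96/4901 -5 1 W
1 10/13 1/4 -1/8 27/104 -4 1 S
2 40/49 8/17 -4/17 144/833 -4 0 E
3 4/17 4/5 -2/5 -24/85 -5 0 N
4 40/193 8/29 -4/29 -192/5597 -5 -1 W
final -4 -1 S

n=0: pose=(-5,1,W); sL=40/169, sR=8/29; mL=-4/29, mR=-96/4901; mL+mR=-772/4901 → advance -1; mR−mL=20/169 → turn +1·90°
n=1: pose=(-4,1,S); sL=10/13, sR=1/4; mL=-1/8, mR=27/104; mL+mR=7/52 → advance +1; mR−mL=5/13 → turn +1·90°
n=2: pose=(-4,0,E); sL=40/49, sR=8/17; mL=-4/17, mR=144/833; mL+mR=-52/833 → advance -1; mR−mL=20/49 → turn +1·90°
n=3: pose=(-5,0,N); sL=4/17, sR=4/5; mL=-2/5, mR=-24/85; mL+mR=-58/85 → advance -1; mR−mL=2/17 → turn +1·90°
n=4: pose=(-5,-1,W); sL=40/193, sR=8/29; mL=-4/29, mR=-192/5597; mL+mR=-964/5597 → advance -1; mR−mL=20/193 → turn +1·90°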